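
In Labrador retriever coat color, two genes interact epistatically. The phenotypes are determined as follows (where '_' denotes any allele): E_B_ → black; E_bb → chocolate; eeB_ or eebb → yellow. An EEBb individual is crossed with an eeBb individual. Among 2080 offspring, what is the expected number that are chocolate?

Cross: EEBb × eeBb — consider each gene separately:
E gene: EE × ee → 4 Ee → 4 E_ (out of 4)
B gene: Bb × Bb → 1 BB, 2 Bb, 1 bb → 3 B_ : 1 bb (out of 4)
Genotype classes (out of 4 × 4 = 16): E_B_ = 4×3 = 12; E_bb = 4×1 = 4
Apply the phenotype rules: E_B_ (12) → black; E_bb (4) → chocolate
Phenotype counts (out of 16): 12 black, 4 chocolate
chocolate: 4 out of 16 → fraction 1/4
Expected count = 1/4 × 2080 = 520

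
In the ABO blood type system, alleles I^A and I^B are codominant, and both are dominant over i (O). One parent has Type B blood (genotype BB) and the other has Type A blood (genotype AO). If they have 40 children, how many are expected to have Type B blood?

Cross: BB × AO
Possible offspring genotypes: 2 AB, 2 BO
Blood type counts: 2 Type AB, 2 Type B
Probability of Type B: 2/4 = 1/2
Expected count = 1/2 × 40 = 20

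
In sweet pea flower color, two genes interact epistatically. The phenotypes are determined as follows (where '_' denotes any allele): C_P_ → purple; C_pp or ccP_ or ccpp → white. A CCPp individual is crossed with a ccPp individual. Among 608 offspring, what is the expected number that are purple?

Cross: CCPp × ccPp — consider each gene separately:
C gene: CC × cc → 4 Cc → 4 C_ (out of 4)
P gene: Pp × Pp → 1 PP, 2 Pp, 1 pp → 3 P_ : 1 pp (out of 4)
Genotype classes (out of 4 × 4 = 16): C_P_ = 4×3 = 12; C_pp = 4×1 = 4
Apply the phenotype rules: C_P_ (12) → purple; C_pp (4) → white
Phenotype counts (out of 16): 12 purple, 4 white
purple: 12 out of 16 → fraction 3/4
Expected count = 3/4 × 608 = 456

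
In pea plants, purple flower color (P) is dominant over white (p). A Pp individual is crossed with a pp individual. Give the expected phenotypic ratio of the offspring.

Punnett square for Pp × pp:
Offspring genotypes: 2 Pp, 2 pp
purple: 2, white: 2
Ratio: 1:1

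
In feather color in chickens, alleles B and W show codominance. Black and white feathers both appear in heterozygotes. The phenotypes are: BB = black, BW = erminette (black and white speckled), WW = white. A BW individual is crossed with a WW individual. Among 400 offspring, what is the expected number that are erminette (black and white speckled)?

Punnett square for BW × WW:
Offspring genotypes: 2 BW, 2 WW
Phenotype counts: 2 erminette (black and white speckled), 2 white
erminette (black and white speckled): 2 out of 4 → fraction 1/2
Expected count = 1/2 × 400 = 200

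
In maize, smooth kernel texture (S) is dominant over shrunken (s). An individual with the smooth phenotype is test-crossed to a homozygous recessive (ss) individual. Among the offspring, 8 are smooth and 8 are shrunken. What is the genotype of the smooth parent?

Test cross: ? × ss
Offspring: 8 smooth, 8 shrunken — approximately 1:1.
A 1:1 ratio in a test cross indicates the unknown parent is heterozygous (Ss).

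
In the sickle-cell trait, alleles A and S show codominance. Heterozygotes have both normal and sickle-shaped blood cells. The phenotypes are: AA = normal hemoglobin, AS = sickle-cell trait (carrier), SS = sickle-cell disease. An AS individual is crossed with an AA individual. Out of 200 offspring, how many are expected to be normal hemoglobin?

Punnett square for AS × AA:
Offspring genotypes: 2 AA, 2 AS
Phenotype counts: 2 normal hemoglobin, 2 sickle-cell trait (carrier)
normal hemoglobin: 2 out of 4 → fraction 1/2
Expected count = 1/2 × 200 = 100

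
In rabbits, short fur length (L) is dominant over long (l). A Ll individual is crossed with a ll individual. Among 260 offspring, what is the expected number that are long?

Punnett square for Ll × ll:
Offspring genotypes: 2 Ll, 2 ll
short: 2, long: 2
long: 2 out of 4 → fraction 1/2
Expected count = 1/2 × 260 = 130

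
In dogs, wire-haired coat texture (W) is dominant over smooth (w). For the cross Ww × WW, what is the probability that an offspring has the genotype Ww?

Punnett square for Ww × WW:
Offspring genotypes: 2 WW, 2 Ww
Total offspring: 4
Count with target: 2
Probability: 2/4 = 1/2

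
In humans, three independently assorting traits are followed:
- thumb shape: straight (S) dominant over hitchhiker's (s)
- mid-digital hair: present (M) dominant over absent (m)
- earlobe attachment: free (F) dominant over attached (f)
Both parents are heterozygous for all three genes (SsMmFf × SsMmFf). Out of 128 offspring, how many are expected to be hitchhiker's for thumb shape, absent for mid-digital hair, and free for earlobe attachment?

Trihybrid cross: SsMmFf × SsMmFf
Each trait segregates independently with a 3:1 phenotypic ratio, so each gene contributes 3/4 (dominant) or 1/4 (recessive).
Target: hitchhiker's (thumb shape), absent (mid-digital hair), free (earlobe attachment)
Probability = product of independent per-trait probabilities
= 1/4 × 1/4 × 3/4 = 3/64
Expected count = 3/64 × 128 = 6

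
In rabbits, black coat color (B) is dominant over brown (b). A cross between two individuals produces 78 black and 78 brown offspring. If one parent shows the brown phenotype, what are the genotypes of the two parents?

Observed offspring: 78 black, 78 brown
The observed ratio simplifies to 1:1. One parent shows brown, so its genotype must be bb. A 1:1 offspring split requires the other parent to be heterozygous (Bb).
Parent genotypes: bb × Bb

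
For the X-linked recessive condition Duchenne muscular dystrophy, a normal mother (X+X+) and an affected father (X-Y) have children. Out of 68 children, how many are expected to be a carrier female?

Cross: X+X+ × X-Y
Offspring: 2 X+X-, 2 X+Y
Probability of a carrier female: 2/4 = 1/2
Expected count = 1/2 × 68 = 34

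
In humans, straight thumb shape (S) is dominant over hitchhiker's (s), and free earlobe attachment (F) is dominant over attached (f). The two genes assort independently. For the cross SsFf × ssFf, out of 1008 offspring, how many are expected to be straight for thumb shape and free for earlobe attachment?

Dihybrid cross SsFf × ssFf — consider each gene separately:
thumb shape: Ss × ss → 2 Ss, 2 ss → 2 S_ : 2 ss (out of 4)
earlobe attachment: Ff × Ff → 1 FF, 2 Ff, 1 ff → 3 F_ : 1 ff (out of 4)
Looking for: straight (S_) and free (F_)
P(straight) = 2/4, P(free) = 3/4
P(both) = 2/4 × 3/4 = 6/16 = 3/8
Expected count = 3/8 × 1008 = 378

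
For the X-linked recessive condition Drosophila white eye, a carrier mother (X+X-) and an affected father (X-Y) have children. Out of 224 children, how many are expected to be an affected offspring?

Cross: X+X- × X-Y
Offspring: 1 X+X-, 1 X+Y, 1 X-X-, 1 X-Y
Probability of an affected offspring: 2/4 = 1/2
Expected count = 1/2 × 224 = 112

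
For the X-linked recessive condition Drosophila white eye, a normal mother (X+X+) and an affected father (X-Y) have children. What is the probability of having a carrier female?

Cross: X+X+ × X-Y
Offspring: 2 X+X-, 2 X+Y
Probability of a carrier female: 2/4 = 1/2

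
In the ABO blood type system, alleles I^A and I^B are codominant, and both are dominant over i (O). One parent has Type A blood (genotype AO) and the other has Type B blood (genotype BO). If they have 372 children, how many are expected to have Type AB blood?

Cross: AO × BO
Possible offspring genotypes: 1 AB, 1 AO, 1 BO, 1 OO
Blood type counts: 1 Type AB, 1 Type A, 1 Type B, 1 Type O
Probability of Type AB: 1/4
Expected count = 1/4 × 372 = 93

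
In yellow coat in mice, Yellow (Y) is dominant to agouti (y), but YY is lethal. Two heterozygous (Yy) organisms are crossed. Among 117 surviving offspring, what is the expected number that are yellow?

Cross: Yy × Yy
Punnett square offspring (before lethality): 1 YY, 2 Yy, 1 yy
The YY genotype is lethal (embryos die); surviving offspring: 2 Yy, 1 yy
yellow: 2 out of 3 → fraction 2/3
Expected count = 2/3 × 117 = 78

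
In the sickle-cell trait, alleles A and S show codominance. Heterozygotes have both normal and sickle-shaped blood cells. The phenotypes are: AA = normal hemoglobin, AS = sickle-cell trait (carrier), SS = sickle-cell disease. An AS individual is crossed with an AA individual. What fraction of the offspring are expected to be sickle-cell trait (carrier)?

Punnett square for AS × AA:
Offspring genotypes: 2 AA, 2 AS
Phenotype counts: 2 normal hemoglobin, 2 sickle-cell trait (carrier)
sickle-cell trait (carrier): 2 out of 4
Probability: 2/4 = 1/2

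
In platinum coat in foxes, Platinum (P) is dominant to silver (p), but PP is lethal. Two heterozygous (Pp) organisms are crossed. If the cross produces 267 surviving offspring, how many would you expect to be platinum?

Cross: Pp × Pp
Punnett square offspring (before lethality): 1 PP, 2 Pp, 1 pp
The PP genotype is lethal (embryos die); surviving offspring: 2 Pp, 1 pp
platinum: 2 out of 3 → fraction 2/3
Expected count = 2/3 × 267 = 178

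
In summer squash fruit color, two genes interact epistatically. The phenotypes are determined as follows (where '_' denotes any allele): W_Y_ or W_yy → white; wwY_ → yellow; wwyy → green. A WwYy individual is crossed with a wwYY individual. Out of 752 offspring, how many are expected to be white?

Cross: WwYy × wwYY — consider each gene separately:
W gene: Ww × ww → 2 Ww, 2 ww → 2 W_ : 2 ww (out of 4)
Y gene: Yy × YY → 2 YY, 2 Yy → 4 Y_ (out of 4)
Genotype classes (out of 4 × 4 = 16): W_Y_ = 2×4 = 8; wwY_ = 2×4 = 8
Apply the phenotype rules: W_Y_ (8) → white; wwY_ (8) → yellow
Phenotype counts (out of 16): 8 white, 8 yellow
white: 8 out of 16 → fraction 1/2
Expected count = 1/2 × 752 = 376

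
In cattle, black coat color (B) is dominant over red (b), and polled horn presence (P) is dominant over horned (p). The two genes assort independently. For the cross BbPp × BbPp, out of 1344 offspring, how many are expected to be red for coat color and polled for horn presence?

Dihybrid cross BbPp × BbPp — consider each gene separately:
coat color: Bb × Bb → 1 BB, 2 Bb, 1 bb → 3 B_ : 1 bb (out of 4)
horn presence: Pp × Pp → 1 PP, 2 Pp, 1 pp → 3 P_ : 1 pp (out of 4)
Looking for: red (bb) and polled (P_)
P(red) = 1/4, P(polled) = 3/4
P(both) = 1/4 × 3/4 = 3/16
Expected count = 3/16 × 1344 = 252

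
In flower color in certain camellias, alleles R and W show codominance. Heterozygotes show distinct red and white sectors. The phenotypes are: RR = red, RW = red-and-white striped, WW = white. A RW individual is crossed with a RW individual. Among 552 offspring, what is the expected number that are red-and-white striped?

Punnett square for RW × RW:
Offspring genotypes: 1 RR, 2 RW, 1 WW
Phenotype counts: 1 red, 2 red-and-white striped, 1 white
red-and-white striped: 2 out of 4 → fraction 1/2
Expected count = 1/2 × 552 = 276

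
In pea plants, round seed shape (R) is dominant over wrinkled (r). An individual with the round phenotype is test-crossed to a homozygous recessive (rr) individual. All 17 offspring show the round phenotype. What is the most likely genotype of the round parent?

Test cross: ? × rr
All offspring are round.
If the unknown parent were heterozygous (Rr), about half of 17 offspring would be wrinkled; none are. The unknown parent is most likely homozygous dominant (RR).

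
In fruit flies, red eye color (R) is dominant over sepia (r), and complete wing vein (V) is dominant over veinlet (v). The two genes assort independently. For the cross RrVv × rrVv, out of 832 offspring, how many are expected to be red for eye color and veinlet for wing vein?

Dihybrid cross RrVv × rrVv — consider each gene separately:
eye color: Rr × rr → 2 Rr, 2 rr → 2 R_ : 2 rr (out of 4)
wing vein: Vv × Vv → 1 VV, 2 Vv, 1 vv → 3 V_ : 1 vv (out of 4)
Looking for: red (R_) and veinlet (vv)
P(red) = 2/4, P(veinlet) = 1/4
P(both) = 2/4 × 1/4 = 2/16 = 1/8
Expected count = 1/8 × 832 = 104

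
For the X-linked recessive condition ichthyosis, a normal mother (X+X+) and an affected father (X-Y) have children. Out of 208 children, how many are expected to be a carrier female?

Cross: X+X+ × X-Y
Offspring: 2 X+X-, 2 X+Y
Probability of a carrier female: 2/4 = 1/2
Expected count = 1/2 × 208 = 104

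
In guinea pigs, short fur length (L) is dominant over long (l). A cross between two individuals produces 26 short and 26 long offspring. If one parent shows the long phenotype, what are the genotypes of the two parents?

Observed offspring: 26 short, 26 long
The observed ratio simplifies to 1:1. One parent shows long, so its genotype must be ll. A 1:1 offspring split requires the other parent to be heterozygous (Ll).
Parent genotypes: ll × Ll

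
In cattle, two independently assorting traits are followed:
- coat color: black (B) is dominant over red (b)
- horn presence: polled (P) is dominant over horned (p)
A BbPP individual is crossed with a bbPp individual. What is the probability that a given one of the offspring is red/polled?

Dihybrid cross BbPP × bbPp — consider each gene separately:
coat color: Bb × bb → 2 Bb, 2 bb → 2 B_ : 2 bb (out of 4)
horn presence: PP × Pp → 2 PP, 2 Pp → 4 P_ (out of 4)
Combine (counts out of 4 × 4 = 16): black/polled (B_P_) = 2×4 = 8; red/polled (bbP_) = 2×4 = 8
Phenotype counts (out of 16): 8 black/polled, 8 red/polled
red/polled: 8 out of 16
Probability: 8/16 = 1/2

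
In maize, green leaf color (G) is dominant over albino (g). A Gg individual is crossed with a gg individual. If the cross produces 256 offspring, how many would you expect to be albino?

Punnett square for Gg × gg:
Offspring genotypes: 2 Gg, 2 gg
green: 2, albino: 2
albino: 2 out of 4 → fraction 1/2
Expected count = 1/2 × 256 = 128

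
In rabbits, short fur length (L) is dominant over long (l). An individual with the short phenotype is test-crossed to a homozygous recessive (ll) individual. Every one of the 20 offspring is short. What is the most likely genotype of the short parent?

Test cross: ? × ll
All offspring are short.
If the unknown parent were heterozygous (Ll), about half of 20 offspring would be long; none are. The unknown parent is most likely homozygous dominant (LL).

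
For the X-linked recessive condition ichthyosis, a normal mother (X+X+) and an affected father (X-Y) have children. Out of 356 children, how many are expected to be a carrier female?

Cross: X+X+ × X-Y
Offspring: 2 X+X-, 2 X+Y
Probability of a carrier female: 2/4 = 1/2
Expected count = 1/2 × 356 = 178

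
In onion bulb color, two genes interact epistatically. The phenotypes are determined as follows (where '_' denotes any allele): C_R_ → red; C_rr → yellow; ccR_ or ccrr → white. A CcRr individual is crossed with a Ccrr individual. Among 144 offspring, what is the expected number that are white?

Cross: CcRr × Ccrr — consider each gene separately:
C gene: Cc × Cc → 1 CC, 2 Cc, 1 cc → 3 C_ : 1 cc (out of 4)
R gene: Rr × rr → 2 Rr, 2 rr → 2 R_ : 2 rr (out of 4)
Genotype classes (out of 4 × 4 = 16): C_R_ = 3×2 = 6; C_rr = 3×2 = 6; ccR_ = 1×2 = 2; ccrr = 1×2 = 2
Apply the phenotype rules: C_R_ (6) → red; C_rr (6) → yellow; ccR_ (2) + ccrr (2) → white
Phenotype counts (out of 16): 6 red, 6 yellow, 4 white
white: 4 out of 16 → fraction 1/4
Expected count = 1/4 × 144 = 36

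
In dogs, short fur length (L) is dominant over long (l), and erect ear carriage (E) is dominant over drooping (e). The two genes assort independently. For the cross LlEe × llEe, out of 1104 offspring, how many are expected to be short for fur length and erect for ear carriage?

Dihybrid cross LlEe × llEe — consider each gene separately:
fur length: Ll × ll → 2 Ll, 2 ll → 2 L_ : 2 ll (out of 4)
ear carriage: Ee × Ee → 1 EE, 2 Ee, 1 ee → 3 E_ : 1 ee (out of 4)
Looking for: short (L_) and erect (E_)
P(short) = 2/4, P(erect) = 3/4
P(both) = 2/4 × 3/4 = 6/16 = 3/8
Expected count = 3/8 × 1104 = 414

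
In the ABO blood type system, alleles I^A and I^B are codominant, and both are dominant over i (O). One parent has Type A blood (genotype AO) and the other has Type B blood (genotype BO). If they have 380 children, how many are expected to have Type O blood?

Cross: AO × BO
Possible offspring genotypes: 1 AB, 1 AO, 1 BO, 1 OO
Blood type counts: 1 Type AB, 1 Type A, 1 Type B, 1 Type O
Probability of Type O: 1/4
Expected count = 1/4 × 380 = 95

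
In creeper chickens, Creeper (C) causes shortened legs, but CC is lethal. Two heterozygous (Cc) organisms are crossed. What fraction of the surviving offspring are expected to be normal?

Cross: Cc × Cc
Punnett square offspring (before lethality): 1 CC, 2 Cc, 1 cc
The CC genotype is lethal (embryos die); surviving offspring: 2 Cc, 1 cc
normal: 1 out of 3
Probability: 1/3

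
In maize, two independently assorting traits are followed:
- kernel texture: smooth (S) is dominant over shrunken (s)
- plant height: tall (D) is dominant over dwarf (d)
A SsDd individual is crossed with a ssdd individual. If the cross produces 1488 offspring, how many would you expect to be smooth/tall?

Dihybrid cross SsDd × ssdd — consider each gene separately:
kernel texture: Ss × ss → 2 Ss, 2 ss → 2 S_ : 2 ss (out of 4)
plant height: Dd × dd → 2 Dd, 2 dd → 2 D_ : 2 dd (out of 4)
Combine (counts out of 4 × 4 = 16): smooth/tall (S_D_) = 2×2 = 4; smooth/dwarf (S_dd) = 2×2 = 4; shrunken/tall (ssD_) = 2×2 = 4; shrunken/dwarf (ssdd) = 2×2 = 4
Phenotype counts (out of 16): 4 smooth/tall, 4 smooth/dwarf, 4 shrunken/tall, 4 shrunken/dwarf
smooth/tall: 4 out of 16 → fraction 1/4
Expected count = 1/4 × 1488 = 372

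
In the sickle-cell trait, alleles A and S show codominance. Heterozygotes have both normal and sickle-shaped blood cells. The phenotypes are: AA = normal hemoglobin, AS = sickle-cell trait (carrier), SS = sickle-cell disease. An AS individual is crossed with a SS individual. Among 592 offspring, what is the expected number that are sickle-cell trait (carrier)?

Punnett square for AS × SS:
Offspring genotypes: 2 AS, 2 SS
Phenotype counts: 2 sickle-cell trait (carrier), 2 sickle-cell disease
sickle-cell trait (carrier): 2 out of 4 → fraction 1/2
Expected count = 1/2 × 592 = 296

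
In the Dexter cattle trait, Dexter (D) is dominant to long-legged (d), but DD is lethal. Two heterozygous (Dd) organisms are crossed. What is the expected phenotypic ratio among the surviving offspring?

Cross: Dd × Dd
Punnett square offspring (before lethality): 1 DD, 2 Dd, 1 dd
The DD genotype is lethal (embryos die); surviving offspring: 2 Dd, 1 dd
Ratio: 2 Dexter (short-legged) : 1 long-legged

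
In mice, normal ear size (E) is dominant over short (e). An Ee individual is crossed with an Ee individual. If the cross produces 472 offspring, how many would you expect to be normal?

Punnett square for Ee × Ee:
Offspring genotypes: 1 EE, 2 Ee, 1 ee
normal: 3, short: 1
normal: 3 out of 4 → fraction 3/4
Expected count = 3/4 × 472 = 354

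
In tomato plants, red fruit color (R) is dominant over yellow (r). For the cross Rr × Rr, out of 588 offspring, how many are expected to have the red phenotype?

Punnett square for Rr × Rr:
Offspring genotypes: 1 RR, 2 Rr, 1 rr
Total offspring: 4
Count with target: 3
Probability: 3/4
Expected count = 3/4 × 588 = 441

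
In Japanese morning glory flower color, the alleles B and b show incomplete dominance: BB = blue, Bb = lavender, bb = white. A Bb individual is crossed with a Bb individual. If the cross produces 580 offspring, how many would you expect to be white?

Punnett square for Bb × Bb:
Offspring genotypes: 1 BB, 2 Bb, 1 bb
Phenotype counts: 1 blue, 2 lavender, 1 white
white: 1 out of 4 → fraction 1/4
Expected count = 1/4 × 580 = 145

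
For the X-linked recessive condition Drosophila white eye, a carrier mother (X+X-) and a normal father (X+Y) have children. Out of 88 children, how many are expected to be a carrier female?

Cross: X+X- × X+Y
Offspring: 1 X+X+, 1 X+Y, 1 X+X-, 1 X-Y
Probability of a carrier female: 1/4
Expected count = 1/4 × 88 = 22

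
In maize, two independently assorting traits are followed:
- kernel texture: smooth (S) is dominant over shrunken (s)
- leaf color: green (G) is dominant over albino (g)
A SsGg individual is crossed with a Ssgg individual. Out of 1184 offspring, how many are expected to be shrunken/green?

Dihybrid cross SsGg × Ssgg — consider each gene separately:
kernel texture: Ss × Ss → 1 SS, 2 Ss, 1 ss → 3 S_ : 1 ss (out of 4)
leaf color: Gg × gg → 2 Gg, 2 gg → 2 G_ : 2 gg (out of 4)
Combine (counts out of 4 × 4 = 16): smooth/green (S_G_) = 3×2 = 6; smooth/albino (S_gg) = 3×2 = 6; shrunken/green (ssG_) = 1×2 = 2; shrunken/albino (ssgg) = 1×2 = 2
Phenotype counts (out of 16): 6 smooth/green, 6 smooth/albino, 2 shrunken/green, 2 shrunken/albino
shrunken/green: 2 out of 16 → fraction 1/8
Expected count = 1/8 × 1184 = 148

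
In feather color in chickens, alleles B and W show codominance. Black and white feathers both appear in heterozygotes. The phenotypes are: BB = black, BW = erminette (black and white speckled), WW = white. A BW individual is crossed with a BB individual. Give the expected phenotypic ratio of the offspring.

Punnett square for BW × BB:
Offspring genotypes: 2 BB, 2 BW
Phenotype counts: 2 black, 2 erminette (black and white speckled)
Ratio: 1 black : 1 erminette (black and white speckled)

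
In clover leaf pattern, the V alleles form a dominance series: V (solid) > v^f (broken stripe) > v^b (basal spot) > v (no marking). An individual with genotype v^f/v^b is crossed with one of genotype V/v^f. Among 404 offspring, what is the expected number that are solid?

Cross: v^f/v^b × V/v^f
Allele dominance: V > v^f > v^b > v
Offspring genotypes: 1 V/v^f, 1 v^f/v^f, 1 V/v^b, 1 v^f/v^b
Phenotype counts: 2 solid, 2 broken stripe
solid: 2 out of 4 → fraction 1/2
Expected count = 1/2 × 404 = 202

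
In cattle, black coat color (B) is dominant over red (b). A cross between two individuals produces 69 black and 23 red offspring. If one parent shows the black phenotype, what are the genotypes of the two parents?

Observed offspring: 69 black, 23 red
The observed ratio simplifies to 3:1. Red (bb) offspring appear, so each parent must contribute one b allele. The parent stated to show black carries B, so it is Bb. The other parent is then either Bb or bb: Bb × bb would give a 1:1 split, whereas Bb × Bb gives 3:1 — matching the data. So both parents are heterozygous (Bb × Bb).
Parent genotypes: Bb × Bb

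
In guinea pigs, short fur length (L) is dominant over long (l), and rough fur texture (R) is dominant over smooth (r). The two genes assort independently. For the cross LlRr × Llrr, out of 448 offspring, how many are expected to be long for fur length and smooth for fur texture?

Dihybrid cross LlRr × Llrr — consider each gene separately:
fur length: Ll × Ll → 1 LL, 2 Ll, 1 ll → 3 L_ : 1 ll (out of 4)
fur texture: Rr × rr → 2 Rr, 2 rr → 2 R_ : 2 rr (out of 4)
Looking for: long (ll) and smooth (rr)
P(long) = 1/4, P(smooth) = 2/4
P(both) = 1/4 × 2/4 = 2/16 = 1/8
Expected count = 1/8 × 448 = 56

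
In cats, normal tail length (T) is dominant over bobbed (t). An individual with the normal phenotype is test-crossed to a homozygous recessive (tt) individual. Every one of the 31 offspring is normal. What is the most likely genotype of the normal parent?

Test cross: ? × tt
All offspring are normal.
If the unknown parent were heterozygous (Tt), about half of 31 offspring would be bobbed; none are. The unknown parent is most likely homozygous dominant (TT).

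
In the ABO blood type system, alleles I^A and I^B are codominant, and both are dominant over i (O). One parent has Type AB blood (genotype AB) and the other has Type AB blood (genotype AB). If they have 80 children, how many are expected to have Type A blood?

Cross: AB × AB
Possible offspring genotypes: 1 AA, 2 AB, 1 BB
Blood type counts: 1 Type A, 2 Type AB, 1 Type B
Probability of Type A: 1/4
Expected count = 1/4 × 80 = 20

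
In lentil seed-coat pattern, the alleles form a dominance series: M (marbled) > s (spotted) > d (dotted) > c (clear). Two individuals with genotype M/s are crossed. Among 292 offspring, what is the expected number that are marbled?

Cross: M/s × M/s
Allele dominance: M > s > d > c
Offspring genotypes: 1 M/M, 2 M/s, 1 s/s
Phenotype counts: 3 marbled, 1 spotted
marbled: 3 out of 4 → fraction 3/4
Expected count = 3/4 × 292 = 219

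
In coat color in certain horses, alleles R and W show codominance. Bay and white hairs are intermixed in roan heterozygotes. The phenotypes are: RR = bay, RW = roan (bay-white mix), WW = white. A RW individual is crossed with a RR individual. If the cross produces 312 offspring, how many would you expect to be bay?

Punnett square for RW × RR:
Offspring genotypes: 2 RR, 2 RW
Phenotype counts: 2 bay, 2 roan (bay-white mix)
bay: 2 out of 4 → fraction 1/2
Expected count = 1/2 × 312 = 156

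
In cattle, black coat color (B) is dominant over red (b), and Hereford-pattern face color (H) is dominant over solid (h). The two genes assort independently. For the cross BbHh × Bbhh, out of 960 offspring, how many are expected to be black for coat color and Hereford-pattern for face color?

Dihybrid cross BbHh × Bbhh — consider each gene separately:
coat color: Bb × Bb → 1 BB, 2 Bb, 1 bb → 3 B_ : 1 bb (out of 4)
face color: Hh × hh → 2 Hh, 2 hh → 2 H_ : 2 hh (out of 4)
Looking for: black (B_) and Hereford-pattern (H_)
P(black) = 3/4, P(Hereford-pattern) = 2/4
P(both) = 3/4 × 2/4 = 6/16 = 3/8
Expected count = 3/8 × 960 = 360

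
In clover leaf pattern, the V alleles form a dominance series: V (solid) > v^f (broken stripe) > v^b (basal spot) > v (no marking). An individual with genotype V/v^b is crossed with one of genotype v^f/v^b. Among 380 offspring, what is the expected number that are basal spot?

Cross: V/v^b × v^f/v^b
Allele dominance: V > v^f > v^b > v
Offspring genotypes: 1 V/v^f, 1 V/v^b, 1 v^f/v^b, 1 v^b/v^b
Phenotype counts: 2 solid, 1 broken stripe, 1 basal spot
basal spot: 1 out of 4 → fraction 1/4
Expected count = 1/4 × 380 = 95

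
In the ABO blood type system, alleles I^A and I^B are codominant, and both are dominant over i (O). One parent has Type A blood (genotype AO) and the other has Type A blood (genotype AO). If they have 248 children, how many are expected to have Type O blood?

Cross: AO × AO
Possible offspring genotypes: 1 AA, 2 AO, 1 OO
Blood type counts: 3 Type A, 1 Type O
Probability of Type O: 1/4
Expected count = 1/4 × 248 = 62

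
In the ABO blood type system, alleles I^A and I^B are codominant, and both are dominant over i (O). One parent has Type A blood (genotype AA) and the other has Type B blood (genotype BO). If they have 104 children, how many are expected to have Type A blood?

Cross: AA × BO
Possible offspring genotypes: 2 AB, 2 AO
Blood type counts: 2 Type AB, 2 Type A
Probability of Type A: 2/4 = 1/2
Expected count = 1/2 × 104 = 52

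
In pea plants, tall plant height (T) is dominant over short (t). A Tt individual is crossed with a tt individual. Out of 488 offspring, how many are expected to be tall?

Punnett square for Tt × tt:
Offspring genotypes: 2 Tt, 2 tt
tall: 2, short: 2
tall: 2 out of 4 → fraction 1/2
Expected count = 1/2 × 488 = 244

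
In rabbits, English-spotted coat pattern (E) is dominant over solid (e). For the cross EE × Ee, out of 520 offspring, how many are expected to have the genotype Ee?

Punnett square for EE × Ee:
Offspring genotypes: 2 EE, 2 Ee
Total offspring: 4
Count with target: 2
Probability: 2/4 = 1/2
Expected count = 1/2 × 520 = 260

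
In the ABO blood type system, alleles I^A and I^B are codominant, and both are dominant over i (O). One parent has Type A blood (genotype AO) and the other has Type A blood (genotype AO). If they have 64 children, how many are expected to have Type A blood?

Cross: AO × AO
Possible offspring genotypes: 1 AA, 2 AO, 1 OO
Blood type counts: 3 Type A, 1 Type O
Probability of Type A: 3/4
Expected count = 3/4 × 64 = 48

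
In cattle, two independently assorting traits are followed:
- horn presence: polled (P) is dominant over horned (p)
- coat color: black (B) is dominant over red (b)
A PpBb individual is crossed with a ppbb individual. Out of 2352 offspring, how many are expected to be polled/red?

Dihybrid cross PpBb × ppbb — consider each gene separately:
horn presence: Pp × pp → 2 Pp, 2 pp → 2 P_ : 2 pp (out of 4)
coat color: Bb × bb → 2 Bb, 2 bb → 2 B_ : 2 bb (out of 4)
Combine (counts out of 4 × 4 = 16): polled/black (P_B_) = 2×2 = 4; polled/red (P_bb) = 2×2 = 4; horned/black (ppB_) = 2×2 = 4; horned/red (ppbb) = 2×2 = 4
Phenotype counts (out of 16): 4 polled/black, 4 polled/red, 4 horned/black, 4 horned/red
polled/red: 4 out of 16 → fraction 1/4
Expected count = 1/4 × 2352 = 588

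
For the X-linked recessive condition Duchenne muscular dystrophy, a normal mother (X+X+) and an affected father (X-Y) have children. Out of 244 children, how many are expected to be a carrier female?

Cross: X+X+ × X-Y
Offspring: 2 X+X-, 2 X+Y
Probability of a carrier female: 2/4 = 1/2
Expected count = 1/2 × 244 = 122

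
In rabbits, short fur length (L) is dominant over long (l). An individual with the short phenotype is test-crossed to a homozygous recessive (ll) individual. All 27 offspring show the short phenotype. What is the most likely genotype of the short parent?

Test cross: ? × ll
All offspring are short.
If the unknown parent were heterozygous (Ll), about half of 27 offspring would be long; none are. The unknown parent is most likely homozygous dominant (LL).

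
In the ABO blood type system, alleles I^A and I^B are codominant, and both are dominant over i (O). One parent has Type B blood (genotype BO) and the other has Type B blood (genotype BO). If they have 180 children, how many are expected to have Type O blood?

Cross: BO × BO
Possible offspring genotypes: 1 BB, 2 BO, 1 OO
Blood type counts: 3 Type B, 1 Type O
Probability of Type O: 1/4
Expected count = 1/4 × 180 = 45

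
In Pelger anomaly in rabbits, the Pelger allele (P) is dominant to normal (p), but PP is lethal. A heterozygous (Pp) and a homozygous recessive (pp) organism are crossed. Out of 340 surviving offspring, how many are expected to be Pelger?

Cross: Pp × pp
Punnett square offspring (before lethality): 2 Pp, 2 pp
No PP offspring are produced in this cross.
Pelger: 2 out of 4 → fraction 1/2
Expected count = 1/2 × 340 = 170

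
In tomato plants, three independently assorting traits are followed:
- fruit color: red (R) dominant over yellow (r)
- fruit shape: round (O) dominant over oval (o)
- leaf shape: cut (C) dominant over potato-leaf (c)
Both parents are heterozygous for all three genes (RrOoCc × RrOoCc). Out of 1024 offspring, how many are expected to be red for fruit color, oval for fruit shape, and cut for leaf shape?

Trihybrid cross: RrOoCc × RrOoCc
Each trait segregates independently with a 3:1 phenotypic ratio, so each gene contributes 3/4 (dominant) or 1/4 (recessive).
Target: red (fruit color), oval (fruit shape), cut (leaf shape)
Probability = product of independent per-trait probabilities
= 3/4 × 1/4 × 3/4 = 9/64
Expected count = 9/64 × 1024 = 144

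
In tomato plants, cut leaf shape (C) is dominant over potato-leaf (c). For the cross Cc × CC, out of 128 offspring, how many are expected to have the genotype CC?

Punnett square for Cc × CC:
Offspring genotypes: 2 CC, 2 Cc
Total offspring: 4
Count with target: 2
Probability: 2/4 = 1/2
Expected count = 1/2 × 128 = 64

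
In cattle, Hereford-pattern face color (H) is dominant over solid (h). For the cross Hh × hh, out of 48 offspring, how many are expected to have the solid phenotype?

Punnett square for Hh × hh:
Offspring genotypes: 2 Hh, 2 hh
Total offspring: 4
Count with target: 2
Probability: 2/4 = 1/2
Expected count = 1/2 × 48 = 24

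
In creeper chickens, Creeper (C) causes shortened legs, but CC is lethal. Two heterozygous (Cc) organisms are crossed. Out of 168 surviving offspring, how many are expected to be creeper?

Cross: Cc × Cc
Punnett square offspring (before lethality): 1 CC, 2 Cc, 1 cc
The CC genotype is lethal (embryos die); surviving offspring: 2 Cc, 1 cc
creeper: 2 out of 3 → fraction 2/3
Expected count = 2/3 × 168 = 112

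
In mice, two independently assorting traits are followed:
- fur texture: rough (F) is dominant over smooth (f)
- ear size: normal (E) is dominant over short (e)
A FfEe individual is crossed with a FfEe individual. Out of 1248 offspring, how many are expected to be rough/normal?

Dihybrid cross FfEe × FfEe — consider each gene separately:
fur texture: Ff × Ff → 1 FF, 2 Ff, 1 ff → 3 F_ : 1 ff (out of 4)
ear size: Ee × Ee → 1 EE, 2 Ee, 1 ee → 3 E_ : 1 ee (out of 4)
Combine (counts out of 4 × 4 = 16): rough/normal (F_E_) = 3×3 = 9; rough/short (F_ee) = 3×1 = 3; smooth/normal (ffE_) = 1×3 = 3; smooth/short (ffee) = 1×1 = 1
Phenotype counts (out of 16): 9 rough/normal, 3 rough/short, 3 smooth/normal, 1 smooth/short
rough/normal: 9 out of 16 → fraction 9/16
Expected count = 9/16 × 1248 = 702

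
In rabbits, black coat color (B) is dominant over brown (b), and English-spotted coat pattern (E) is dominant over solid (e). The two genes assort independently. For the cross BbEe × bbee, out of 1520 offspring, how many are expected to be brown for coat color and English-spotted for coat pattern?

Dihybrid cross BbEe × bbee — consider each gene separately:
coat color: Bb × bb → 2 Bb, 2 bb → 2 B_ : 2 bb (out of 4)
coat pattern: Ee × ee → 2 Ee, 2 ee → 2 E_ : 2 ee (out of 4)
Looking for: brown (bb) and English-spotted (E_)
P(brown) = 2/4, P(English-spotted) = 2/4
P(both) = 2/4 × 2/4 = 4/16 = 1/4
Expected count = 1/4 × 1520 = 380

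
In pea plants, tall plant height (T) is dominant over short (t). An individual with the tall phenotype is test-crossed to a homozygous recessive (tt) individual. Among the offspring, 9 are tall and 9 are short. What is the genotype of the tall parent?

Test cross: ? × tt
Offspring: 9 tall, 9 short — approximately 1:1.
A 1:1 ratio in a test cross indicates the unknown parent is heterozygous (Tt).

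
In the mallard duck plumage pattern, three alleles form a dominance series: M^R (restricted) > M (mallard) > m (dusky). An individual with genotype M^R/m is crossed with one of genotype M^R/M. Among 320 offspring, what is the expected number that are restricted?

Cross: M^R/m × M^R/M
Allele dominance: M^R > M > m
Offspring genotypes: 1 M^R/M^R, 1 M^R/M, 1 M^R/m, 1 M/m
Phenotype counts: 3 restricted, 1 mallard
restricted: 3 out of 4 → fraction 3/4
Expected count = 3/4 × 320 = 240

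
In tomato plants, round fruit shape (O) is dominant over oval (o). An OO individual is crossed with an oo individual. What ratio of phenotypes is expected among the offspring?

Punnett square for OO × oo:
Offspring genotypes: 4 Oo
round: 4, oval: 0
Ratio: all round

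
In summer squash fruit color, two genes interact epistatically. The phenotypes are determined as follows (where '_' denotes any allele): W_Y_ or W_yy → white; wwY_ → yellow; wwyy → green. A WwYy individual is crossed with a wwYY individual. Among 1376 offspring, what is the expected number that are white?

Cross: WwYy × wwYY — consider each gene separately:
W gene: Ww × ww → 2 Ww, 2 ww → 2 W_ : 2 ww (out of 4)
Y gene: Yy × YY → 2 YY, 2 Yy → 4 Y_ (out of 4)
Genotype classes (out of 4 × 4 = 16): W_Y_ = 2×4 = 8; wwY_ = 2×4 = 8
Apply the phenotype rules: W_Y_ (8) → white; wwY_ (8) → yellow
Phenotype counts (out of 16): 8 white, 8 yellow
white: 8 out of 16 → fraction 1/2
Expected count = 1/2 × 1376 = 688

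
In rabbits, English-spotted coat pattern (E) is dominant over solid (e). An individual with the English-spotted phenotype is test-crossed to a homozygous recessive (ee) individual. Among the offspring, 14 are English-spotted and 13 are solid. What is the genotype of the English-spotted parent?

Test cross: ? × ee
Offspring: 14 English-spotted, 13 solid — approximately 1:1.
A 1:1 ratio in a test cross indicates the unknown parent is heterozygous (Ee).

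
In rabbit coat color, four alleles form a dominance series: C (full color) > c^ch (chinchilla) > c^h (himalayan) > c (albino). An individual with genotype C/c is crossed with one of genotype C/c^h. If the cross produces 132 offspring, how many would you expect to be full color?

Cross: C/c × C/c^h
Allele dominance: C > c^ch > c^h > c
Offspring genotypes: 1 C/C, 1 C/c^h, 1 C/c, 1 c^h/c
Phenotype counts: 3 full color, 1 himalayan
full color: 3 out of 4 → fraction 3/4
Expected count = 3/4 × 132 = 99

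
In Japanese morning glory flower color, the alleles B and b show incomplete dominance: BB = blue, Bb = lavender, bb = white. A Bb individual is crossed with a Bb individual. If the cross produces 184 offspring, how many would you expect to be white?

Punnett square for Bb × Bb:
Offspring genotypes: 1 BB, 2 Bb, 1 bb
Phenotype counts: 1 blue, 2 lavender, 1 white
white: 1 out of 4 → fraction 1/4
Expected count = 1/4 × 184 = 46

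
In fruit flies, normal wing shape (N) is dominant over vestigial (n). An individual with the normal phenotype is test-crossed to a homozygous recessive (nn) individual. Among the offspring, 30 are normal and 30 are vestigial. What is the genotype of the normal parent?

Test cross: ? × nn
Offspring: 30 normal, 30 vestigial — approximately 1:1.
A 1:1 ratio in a test cross indicates the unknown parent is heterozygous (Nn).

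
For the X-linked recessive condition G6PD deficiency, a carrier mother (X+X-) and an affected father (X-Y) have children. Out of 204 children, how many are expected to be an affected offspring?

Cross: X+X- × X-Y
Offspring: 1 X+X-, 1 X+Y, 1 X-X-, 1 X-Y
Probability of an affected offspring: 2/4 = 1/2
Expected count = 1/2 × 204 = 102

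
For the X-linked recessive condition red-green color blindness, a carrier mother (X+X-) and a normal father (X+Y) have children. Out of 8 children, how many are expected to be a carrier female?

Cross: X+X- × X+Y
Offspring: 1 X+X+, 1 X+Y, 1 X+X-, 1 X-Y
Probability of a carrier female: 1/4
Expected count = 1/4 × 8 = 2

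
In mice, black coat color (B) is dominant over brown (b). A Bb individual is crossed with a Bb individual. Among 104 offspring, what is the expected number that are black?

Punnett square for Bb × Bb:
Offspring genotypes: 1 BB, 2 Bb, 1 bb
black: 3, brown: 1
black: 3 out of 4 → fraction 3/4
Expected count = 3/4 × 104 = 78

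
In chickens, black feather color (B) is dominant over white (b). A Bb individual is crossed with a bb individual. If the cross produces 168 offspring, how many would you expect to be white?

Punnett square for Bb × bb:
Offspring genotypes: 2 Bb, 2 bb
black: 2, white: 2
white: 2 out of 4 → fraction 1/2
Expected count = 1/2 × 168 = 84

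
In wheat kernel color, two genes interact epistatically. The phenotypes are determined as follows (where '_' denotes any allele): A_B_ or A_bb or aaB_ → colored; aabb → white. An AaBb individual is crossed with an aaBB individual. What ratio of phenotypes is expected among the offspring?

Cross: AaBb × aaBB — consider each gene separately:
A gene: Aa × aa → 2 Aa, 2 aa → 2 A_ : 2 aa (out of 4)
B gene: Bb × BB → 2 BB, 2 Bb → 4 B_ (out of 4)
Genotype classes (out of 4 × 4 = 16): A_B_ = 2×4 = 8; aaB_ = 2×4 = 8
Apply the phenotype rules: A_B_ (8) + aaB_ (8) → colored
Phenotype counts (out of 16): 16 colored
Ratio: all colored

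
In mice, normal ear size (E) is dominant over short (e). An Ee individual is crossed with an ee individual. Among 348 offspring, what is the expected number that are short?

Punnett square for Ee × ee:
Offspring genotypes: 2 Ee, 2 ee
normal: 2, short: 2
short: 2 out of 4 → fraction 1/2
Expected count = 1/2 × 348 = 174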